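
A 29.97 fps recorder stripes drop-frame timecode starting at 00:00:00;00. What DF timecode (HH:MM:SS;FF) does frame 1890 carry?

Each 10-minute DF block holds 10 × 60 × 30 − 9 × 2 = 17982 frames. 1890 ÷ 17982 → 0 full blocks, remainder 1890.
Within the partial block the first minute is 1800 frames and each further minute 1798, so 1 further minute boundary passed. Total skipped labels = 18 × 0 + 2 × 1 = 2.
Non-drop label index = 1890 + 2 = 1892; at 30 labels/s that is 00:01:03:02, i.e. DF 00:01:03;02.

00:01:03;02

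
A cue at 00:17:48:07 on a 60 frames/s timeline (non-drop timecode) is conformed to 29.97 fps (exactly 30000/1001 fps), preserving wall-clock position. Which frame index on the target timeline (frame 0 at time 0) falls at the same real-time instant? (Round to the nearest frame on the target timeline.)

Source frame index: (0×3600 + 17×60 + 48) × 60 + 7 = 64087.
Real time: 64087 / (60) = 64087/60 s.
Target frame: (64087/60) × (30000/1001) = 32043500/1001 ≈ 32011.489 → 32011.

frame 32011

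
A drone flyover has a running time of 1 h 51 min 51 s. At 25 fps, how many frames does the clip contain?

167775 frames

1 h 51 min 51 s = 6711 s.
Frames = 6711 × 25 = 167775.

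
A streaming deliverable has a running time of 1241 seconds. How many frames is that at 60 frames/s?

Frames = 1241 × 60 = 74460.

74460 frames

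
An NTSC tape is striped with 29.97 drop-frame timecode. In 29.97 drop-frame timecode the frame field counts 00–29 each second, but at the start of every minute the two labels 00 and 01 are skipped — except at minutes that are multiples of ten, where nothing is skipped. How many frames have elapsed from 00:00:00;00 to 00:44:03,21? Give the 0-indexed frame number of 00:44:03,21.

Complete 10-minute blocks: 4, each 17982 frames → 71928.
Remaining 4 whole minutes in the current block: 1800 + 3 × 1798 = 7194 frames.
Within the current minute: 3 × 30 + 21 − 2 = 109 (labels ;00/;01 skipped at this minute). Total = 71928 + 7194 + 109 = 79231.

79231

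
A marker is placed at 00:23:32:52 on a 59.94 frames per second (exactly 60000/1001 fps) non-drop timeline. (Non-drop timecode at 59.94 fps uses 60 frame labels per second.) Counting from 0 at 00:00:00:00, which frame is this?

frame 84772

Total seconds to the label: (0 × 3600 + 23 × 60 + 32) = 1412.
Frame index = 1412 × 60 + 52 = 84772.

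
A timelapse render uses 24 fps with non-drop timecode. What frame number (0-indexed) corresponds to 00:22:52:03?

32931

Total seconds to the label: (0 × 3600 + 22 × 60 + 52) = 1372.
Frame index = 1372 × 24 + 3 = 32931.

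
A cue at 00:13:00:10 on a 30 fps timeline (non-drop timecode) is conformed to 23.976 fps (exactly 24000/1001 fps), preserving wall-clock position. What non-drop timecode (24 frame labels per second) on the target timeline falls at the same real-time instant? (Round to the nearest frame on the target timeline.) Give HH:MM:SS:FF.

00:12:59:13

Source frame index: (0×3600 + 13×60 + 0) × 30 + 10 = 23410.
Real time: 23410 / (30) = 2341/3 s.
Target frame: (2341/3) × (24000/1001) = 18728000/1001 ≈ 18709.291 → 18709.
At 24 labels/s: frame 18709 → 00:12:59:13.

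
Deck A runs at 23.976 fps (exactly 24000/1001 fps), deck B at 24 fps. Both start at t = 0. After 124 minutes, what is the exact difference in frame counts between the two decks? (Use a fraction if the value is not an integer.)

178560/1001 frames

124 min = 7440 s.
A emits 24000/1001 × 7440 = 178560000/1001 frames; B emits 24 × 7440 = 178560.
Difference = 178560/1001 frames (≈ 178.3816); B is ahead of A.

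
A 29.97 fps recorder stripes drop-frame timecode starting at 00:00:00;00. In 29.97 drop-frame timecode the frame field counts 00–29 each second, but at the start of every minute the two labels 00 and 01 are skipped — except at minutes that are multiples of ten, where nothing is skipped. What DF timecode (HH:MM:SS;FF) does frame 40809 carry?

Each 10-minute DF block holds 10 × 60 × 30 − 9 × 2 = 17982 frames. 40809 ÷ 17982 → 2 full blocks, remainder 4845.
Within the partial block the first minute is 1800 frames and each further minute 1798, so 2 further minute boundaries passed. Total skipped labels = 18 × 2 + 2 × 2 = 40.
Non-drop label index = 40809 + 40 = 40849; at 30 labels/s that is 00:22:41:19, i.e. DF 00:22:41;19.

00:22:41;19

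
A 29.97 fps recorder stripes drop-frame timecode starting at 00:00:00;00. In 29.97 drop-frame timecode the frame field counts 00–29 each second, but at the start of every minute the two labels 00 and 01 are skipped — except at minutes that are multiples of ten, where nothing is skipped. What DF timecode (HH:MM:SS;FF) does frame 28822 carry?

Ten DF minutes hold 17982 frames, so frame 28822 lies in block 1 (frames 17982–35963) with 10840 frames into that block.
The block's first minute is 1800 frames and the rest 1798 each; 10840 frames reaches minute 6, so 1 × 18 + 6 × 2 = 30 labels have been skipped so far.
Adding those back, label number 28822 + 30 = 28852 at 30 labels/s is 961 s + 22 f = 0 h 16 min 1 s frame 22, i.e. 00:16:01;22.

00:16:01;22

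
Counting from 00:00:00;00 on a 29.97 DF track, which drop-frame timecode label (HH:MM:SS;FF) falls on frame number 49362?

Each 10-minute DF block holds 10 × 60 × 30 − 9 × 2 = 17982 frames. 49362 ÷ 17982 → 2 full blocks, remainder 13398.
Within the partial block the first minute is 1800 frames and each further minute 1798, so 7 further minute boundaries passed. Total skipped labels = 18 × 2 + 2 × 7 = 50.
Non-drop label index = 49362 + 50 = 49412; at 30 labels/s that is 00:27:27:02, i.e. DF 00:27:27;02.

00:27:27;02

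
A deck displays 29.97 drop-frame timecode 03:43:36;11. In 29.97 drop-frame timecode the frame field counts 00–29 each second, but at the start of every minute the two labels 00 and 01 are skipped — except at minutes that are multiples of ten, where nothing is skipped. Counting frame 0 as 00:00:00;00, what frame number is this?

402089

As if non-drop at 30 labels/s: (3 × 3600 + 43 × 60 + 36) × 30 + 11 = 402491.
Minute boundaries passed: 223; those not divisible by 10: 223 − 22 = 201; dropped labels = 2 × 201 = 402.
Actual frame index = 402491 − 402 = 402089.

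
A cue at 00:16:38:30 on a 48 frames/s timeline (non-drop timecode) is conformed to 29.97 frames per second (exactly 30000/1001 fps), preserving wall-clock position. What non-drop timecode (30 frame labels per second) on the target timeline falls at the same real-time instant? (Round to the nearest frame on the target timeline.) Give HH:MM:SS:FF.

00:16:37:19

Source frame index: (0×3600 + 16×60 + 38) × 48 + 30 = 47934.
Real time: 47934 / (48) = 7989/8 s.
Target frame: (7989/8) × (30000/1001) = 29958750/1001 ≈ 29928.821 → 29929.
At 30 labels/s: frame 29929 → 00:16:37:19.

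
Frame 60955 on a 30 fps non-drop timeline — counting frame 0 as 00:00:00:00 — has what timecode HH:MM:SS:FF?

60955 ÷ 30 = 2031 full seconds, remainder 25 frames.
2031 s = 0 h 33 min 51 s.
Timecode: 00:33:51:25.

00:33:51:25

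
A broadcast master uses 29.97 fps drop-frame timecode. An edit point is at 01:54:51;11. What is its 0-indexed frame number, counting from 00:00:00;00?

206535

As if non-drop at 30 labels/s: (1 × 3600 + 54 × 60 + 51) × 30 + 11 = 206741.
Minute boundaries passed: 114; those not divisible by 10: 114 − 11 = 103; dropped labels = 2 × 103 = 206.
Actual frame index = 206741 − 206 = 206535.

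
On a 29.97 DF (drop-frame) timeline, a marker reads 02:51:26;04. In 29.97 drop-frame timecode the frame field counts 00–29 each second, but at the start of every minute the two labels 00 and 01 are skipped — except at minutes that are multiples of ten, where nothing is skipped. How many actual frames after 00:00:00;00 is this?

308276

As if non-drop at 30 labels/s: (2 × 3600 + 51 × 60 + 26) × 30 + 4 = 308584.
Minute boundaries passed: 171; those not divisible by 10: 171 − 17 = 154; dropped labels = 2 × 154 = 308.
Actual frame index = 308584 − 308 = 308276.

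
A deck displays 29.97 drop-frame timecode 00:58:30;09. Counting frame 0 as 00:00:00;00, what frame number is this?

105203

As if non-drop at 30 labels/s: (0 × 3600 + 58 × 60 + 30) × 30 + 9 = 105309.
Minute boundaries passed: 58; those not divisible by 10: 58 − 5 = 53; dropped labels = 2 × 53 = 106.
Actual frame index = 105309 − 106 = 105203.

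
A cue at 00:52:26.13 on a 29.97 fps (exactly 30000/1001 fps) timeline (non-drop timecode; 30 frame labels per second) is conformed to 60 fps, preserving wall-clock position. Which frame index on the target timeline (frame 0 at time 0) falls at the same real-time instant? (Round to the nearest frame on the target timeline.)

frame 188975

Source frame index: (0×3600 + 52×60 + 26) × 30 + 13 = 94393.
Real time: 94393 / (30000/1001) = 94487393/30000 s.
Target frame: (94487393/30000) × (60) = 94487393/500 ≈ 188974.786 → 188975.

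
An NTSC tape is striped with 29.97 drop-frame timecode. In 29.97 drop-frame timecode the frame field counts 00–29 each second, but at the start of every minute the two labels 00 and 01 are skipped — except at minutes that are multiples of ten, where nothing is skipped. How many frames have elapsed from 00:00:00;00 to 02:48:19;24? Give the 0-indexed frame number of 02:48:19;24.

302690

As if non-drop at 30 labels/s: (2 × 3600 + 48 × 60 + 19) × 30 + 24 = 302994.
Minute boundaries passed: 168; those not divisible by 10: 168 − 16 = 152; dropped labels = 2 × 152 = 304.
Actual frame index = 302994 − 304 = 302690.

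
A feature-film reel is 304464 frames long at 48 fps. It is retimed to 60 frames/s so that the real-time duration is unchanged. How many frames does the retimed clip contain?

Target frames = source frames × (target rate / source rate) = 304464 × (60)/(48) = 304464 × 5/4 = 380580.

380580 frames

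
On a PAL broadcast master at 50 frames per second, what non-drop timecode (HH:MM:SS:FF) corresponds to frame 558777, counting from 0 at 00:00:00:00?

03:06:15:27

558777 ÷ 50 = 11175 full seconds, remainder 27 frames.
11175 s = 3 h 6 min 15 s.
Timecode: 03:06:15:27.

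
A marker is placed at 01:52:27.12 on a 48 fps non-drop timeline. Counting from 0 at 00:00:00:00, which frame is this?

Total seconds to the label: (1 × 3600 + 52 × 60 + 27) = 6747.
Frame index = 6747 × 48 + 12 = 323868.

323868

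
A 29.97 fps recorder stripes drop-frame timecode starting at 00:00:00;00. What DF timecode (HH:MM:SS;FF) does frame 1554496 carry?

14:24:28;12

Ten DF minutes hold 17982 frames, so frame 1554496 lies in block 86 (frames 1546452–1564433) with 8044 frames into that block.
The block's first minute is 1800 frames and the rest 1798 each; 8044 frames reaches minute 4, so 86 × 18 + 4 × 2 = 1556 labels have been skipped so far.
Adding those back, label number 1554496 + 1556 = 1556052 at 30 labels/s is 51868 s + 12 f = 14 h 24 min 28 s frame 12, i.e. 14:24:28;12.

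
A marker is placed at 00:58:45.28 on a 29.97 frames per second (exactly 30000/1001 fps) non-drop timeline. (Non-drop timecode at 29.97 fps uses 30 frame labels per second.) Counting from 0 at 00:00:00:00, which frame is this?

105778

Total seconds to the label: (0 × 3600 + 58 × 60 + 45) = 3525.
Frame index = 3525 × 30 + 28 = 105778.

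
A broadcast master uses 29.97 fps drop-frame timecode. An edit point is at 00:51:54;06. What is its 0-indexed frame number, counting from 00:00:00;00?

As if non-drop at 30 labels/s: (0 × 3600 + 51 × 60 + 54) × 30 + 6 = 93426.
Minute boundaries passed: 51; those not divisible by 10: 51 − 5 = 46; dropped labels = 2 × 46 = 92.
Actual frame index = 93426 − 92 = 93334.

93334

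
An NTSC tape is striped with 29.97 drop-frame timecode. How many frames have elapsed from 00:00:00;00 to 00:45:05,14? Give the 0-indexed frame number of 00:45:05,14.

81082

As if non-drop at 30 labels/s: (0 × 3600 + 45 × 60 + 5) × 30 + 14 = 81164.
Minute boundaries passed: 45; those not divisible by 10: 45 − 4 = 41; dropped labels = 2 × 41 = 82.
Actual frame index = 81164 − 82 = 81082.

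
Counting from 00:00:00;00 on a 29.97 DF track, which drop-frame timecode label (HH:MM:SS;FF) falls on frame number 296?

Each 10-minute DF block holds 10 × 60 × 30 − 9 × 2 = 17982 frames. 296 ÷ 17982 → 0 full blocks, remainder 296.
Within the partial block the first minute is 1800 frames and each further minute 1798, so 0 further minute boundaries passed. Total skipped labels = 18 × 0 + 2 × 0 = 0.
Non-drop label index = 296 + 0 = 296; at 30 labels/s that is 00:00:09:26, i.e. DF 00:00:09;26.

00:00:09;26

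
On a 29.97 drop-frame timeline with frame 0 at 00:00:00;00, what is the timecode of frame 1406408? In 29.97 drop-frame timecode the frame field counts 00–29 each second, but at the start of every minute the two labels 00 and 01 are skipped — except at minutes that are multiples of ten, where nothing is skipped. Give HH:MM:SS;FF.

13:02:07;06

Each 10-minute DF block holds 10 × 60 × 30 − 9 × 2 = 17982 frames. 1406408 ÷ 17982 → 78 full blocks, remainder 3812.
Within the partial block the first minute is 1800 frames and each further minute 1798, so 2 further minute boundaries passed. Total skipped labels = 18 × 78 + 2 × 2 = 1408.
Non-drop label index = 1406408 + 1408 = 1407816; at 30 labels/s that is 13:02:07:06, i.e. DF 13:02:07;06.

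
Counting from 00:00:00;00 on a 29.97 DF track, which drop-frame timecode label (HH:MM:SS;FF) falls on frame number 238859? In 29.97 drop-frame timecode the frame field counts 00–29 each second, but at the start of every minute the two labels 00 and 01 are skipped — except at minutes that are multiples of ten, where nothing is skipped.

Each 10-minute DF block holds 10 × 60 × 30 − 9 × 2 = 17982 frames. 238859 ÷ 17982 → 13 full blocks, remainder 5093.
Within the partial block the first minute is 1800 frames and each further minute 1798, so 2 further minute boundaries passed. Total skipped labels = 18 × 13 + 2 × 2 = 238.
Non-drop label index = 238859 + 238 = 239097; at 30 labels/s that is 02:12:49:27, i.e. DF 02:12:49;27.

02:12:49;27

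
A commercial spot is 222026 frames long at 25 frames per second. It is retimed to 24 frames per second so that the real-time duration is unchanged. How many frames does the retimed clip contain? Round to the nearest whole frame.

Frames at target rate = 222026 × (24) / (25) = 5328624/25 ≈ 213144.960.
Nearest whole frame: 213145.

213145 frames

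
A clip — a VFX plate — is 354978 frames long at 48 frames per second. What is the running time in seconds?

7395.375 seconds

Running time = 354978 / (48) = 7395.375 s.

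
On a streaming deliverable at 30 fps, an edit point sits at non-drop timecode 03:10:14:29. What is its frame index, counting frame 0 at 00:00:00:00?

Total seconds to the label: (3 × 3600 + 10 × 60 + 14) = 11414.
Frame index = 11414 × 30 + 29 = 342449.

342449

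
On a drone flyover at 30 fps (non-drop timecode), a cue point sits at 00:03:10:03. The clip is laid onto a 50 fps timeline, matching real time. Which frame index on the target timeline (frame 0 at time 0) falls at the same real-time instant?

Source frame index: (0×3600 + 3×60 + 10) × 30 + 3 = 5703.
Real time: 5703 / (30) = 1901/10 s.
Target frame: (1901/10) × (50) = 9505.

frame 9505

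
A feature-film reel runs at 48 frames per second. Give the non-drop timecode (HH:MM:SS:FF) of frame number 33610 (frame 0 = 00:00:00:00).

00:11:40:10

33610 ÷ 48 = 700 full seconds, remainder 10 frames.
700 s = 0 h 11 min 40 s.
Timecode: 00:11:40:10.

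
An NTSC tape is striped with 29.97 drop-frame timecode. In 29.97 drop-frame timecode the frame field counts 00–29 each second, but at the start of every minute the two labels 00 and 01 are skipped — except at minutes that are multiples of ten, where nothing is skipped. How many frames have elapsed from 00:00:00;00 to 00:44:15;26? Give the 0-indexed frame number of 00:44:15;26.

79596

As if non-drop at 30 labels/s: (0 × 3600 + 44 × 60 + 15) × 30 + 26 = 79676.
Minute boundaries passed: 44; those not divisible by 10: 44 − 4 = 40; dropped labels = 2 × 40 = 80.
Actual frame index = 79676 − 80 = 79596.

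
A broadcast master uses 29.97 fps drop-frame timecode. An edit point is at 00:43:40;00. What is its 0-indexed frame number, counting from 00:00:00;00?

As if non-drop at 30 labels/s: (0 × 3600 + 43 × 60 + 40) × 30 + 0 = 78600.
Minute boundaries passed: 43; those not divisible by 10: 43 − 4 = 39; dropped labels = 2 × 39 = 78.
Actual frame index = 78600 − 78 = 78522.

78522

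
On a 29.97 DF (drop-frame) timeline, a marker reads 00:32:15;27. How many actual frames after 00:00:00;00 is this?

As if non-drop at 30 labels/s: (0 × 3600 + 32 × 60 + 15) × 30 + 27 = 58077.
Minute boundaries passed: 32; those not divisible by 10: 32 − 3 = 29; dropped labels = 2 × 29 = 58.
Actual frame index = 58077 − 58 = 58019.

58019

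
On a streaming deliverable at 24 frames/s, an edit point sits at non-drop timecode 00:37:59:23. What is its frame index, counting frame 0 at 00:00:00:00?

54719

Total seconds to the label: (0 × 3600 + 37 × 60 + 59) = 2279.
Frame index = 2279 × 24 + 23 = 54719.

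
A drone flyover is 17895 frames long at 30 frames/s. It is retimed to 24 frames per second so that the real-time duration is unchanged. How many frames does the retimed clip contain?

Target frames = source frames × (target rate / source rate) = 17895 × (24)/(30) = 17895 × 4/5 = 14316.

14316 frames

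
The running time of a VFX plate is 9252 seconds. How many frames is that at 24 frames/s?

222048 frames

Frames = 9252 × 24 = 222048.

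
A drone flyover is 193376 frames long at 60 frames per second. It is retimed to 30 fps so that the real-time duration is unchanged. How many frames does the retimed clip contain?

Target frames = source frames × (target rate / source rate) = 193376 × (30)/(60) = 193376 × 1/2 = 96688.

96688 frames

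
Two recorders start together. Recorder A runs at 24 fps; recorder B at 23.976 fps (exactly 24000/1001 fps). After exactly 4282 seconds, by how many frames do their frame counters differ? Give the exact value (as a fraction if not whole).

A emits 24 × 4282 = 102768 frames; B emits 24000/1001 × 4282 = 102768000/1001.
Difference = 102768/1001 frames (≈ 102.6653); B is behind A.

102768/1001 frames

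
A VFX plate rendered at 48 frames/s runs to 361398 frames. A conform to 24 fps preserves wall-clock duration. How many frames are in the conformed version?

Frames at target rate = 361398 × (24) / (48) = 180699.

180699 frames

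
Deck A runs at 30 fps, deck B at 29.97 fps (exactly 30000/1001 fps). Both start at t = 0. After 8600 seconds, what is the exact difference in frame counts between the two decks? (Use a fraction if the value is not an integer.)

258000/1001 frames

A emits 30 × 8600 = 258000 frames; B emits 30000/1001 × 8600 = 258000000/1001.
Difference = 258000/1001 frames (≈ 257.7423); B is behind A.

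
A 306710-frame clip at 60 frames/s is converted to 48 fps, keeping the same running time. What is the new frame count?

Target frames = source frames × (target rate / source rate) = 306710 × (48)/(60) = 306710 × 4/5 = 245368.

245368 frames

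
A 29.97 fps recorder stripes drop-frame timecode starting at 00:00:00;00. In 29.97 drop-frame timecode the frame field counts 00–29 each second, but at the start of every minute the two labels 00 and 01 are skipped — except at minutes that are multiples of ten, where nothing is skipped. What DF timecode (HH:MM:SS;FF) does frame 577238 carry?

Each 10-minute DF block holds 10 × 60 × 30 − 9 × 2 = 17982 frames. 577238 ÷ 17982 → 32 full blocks, remainder 1814.
Within the partial block the first minute is 1800 frames and each further minute 1798, so 1 further minute boundary passed. Total skipped labels = 18 × 32 + 2 × 1 = 578.
Non-drop label index = 577238 + 578 = 577816; at 30 labels/s that is 05:21:00:16, i.e. DF 05:21:00;16.

05:21:00;16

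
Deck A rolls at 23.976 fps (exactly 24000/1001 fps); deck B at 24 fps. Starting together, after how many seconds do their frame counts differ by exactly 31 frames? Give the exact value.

31031/24 seconds

The gap grows by |24 − 24000/1001| = 24/1001 frames per second.
Time for a 31-frame gap: 31 ÷ (24/1001) = 31031/24 s.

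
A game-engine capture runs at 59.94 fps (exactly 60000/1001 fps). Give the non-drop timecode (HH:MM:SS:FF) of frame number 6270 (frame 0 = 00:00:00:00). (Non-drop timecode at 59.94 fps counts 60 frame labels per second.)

6270 ÷ 60 = 104 full seconds, remainder 30 frames.
104 s = 0 h 1 min 44 s.
Timecode: 00:01:44:30.

00:01:44:30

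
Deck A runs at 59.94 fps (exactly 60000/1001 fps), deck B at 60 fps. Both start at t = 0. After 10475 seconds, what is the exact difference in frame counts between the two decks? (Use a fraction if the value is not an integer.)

628500/1001 frames

A emits 60000/1001 × 10475 = 628500000/1001 frames; B emits 60 × 10475 = 628500.
Difference = 628500/1001 frames (≈ 627.8721); B is ahead of A.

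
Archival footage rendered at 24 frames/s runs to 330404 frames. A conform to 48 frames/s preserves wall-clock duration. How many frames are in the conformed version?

Target frames = source frames × (target rate / source rate) = 330404 × (48)/(24) = 330404 × 2 = 660808.

660808 frames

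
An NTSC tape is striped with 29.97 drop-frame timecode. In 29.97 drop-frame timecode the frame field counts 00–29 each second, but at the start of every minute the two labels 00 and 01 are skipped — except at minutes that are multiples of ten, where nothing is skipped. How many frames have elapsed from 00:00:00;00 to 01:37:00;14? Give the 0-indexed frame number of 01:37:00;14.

174438

Complete 10-minute blocks: 9, each 17982 frames → 161838.
Remaining 7 whole minutes in the current block: 1800 + 6 × 1798 = 12588 frames.
Within the current minute: 0 × 30 + 14 − 2 = 12 (labels ;00/;01 skipped at this minute). Total = 161838 + 12588 + 12 = 174438.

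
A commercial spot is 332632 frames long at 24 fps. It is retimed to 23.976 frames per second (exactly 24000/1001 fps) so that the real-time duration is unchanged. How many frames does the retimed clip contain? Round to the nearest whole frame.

Frames at target rate = 332632 × (24000/1001) / (24) = 332632000/1001 ≈ 332299.700.
Nearest whole frame: 332300.

332300 frames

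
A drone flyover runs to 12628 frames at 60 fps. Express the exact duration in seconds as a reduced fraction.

3157/15 seconds

Running time = 12628 ÷ (60) = 12628 × 1/60 = 3157/15 s.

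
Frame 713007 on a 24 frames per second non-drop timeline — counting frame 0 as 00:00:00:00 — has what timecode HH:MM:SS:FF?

713007 ÷ 24 = 29708 full seconds, remainder 15 frames.
29708 s = 8 h 15 min 8 s.
Timecode: 08:15:08:15.

08:15:08:15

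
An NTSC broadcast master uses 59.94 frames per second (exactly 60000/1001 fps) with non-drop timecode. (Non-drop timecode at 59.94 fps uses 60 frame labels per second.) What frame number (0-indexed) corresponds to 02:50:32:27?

Total seconds to the label: (2 × 3600 + 50 × 60 + 32) = 10232.
Frame index = 10232 × 60 + 27 = 613947.

frame 613947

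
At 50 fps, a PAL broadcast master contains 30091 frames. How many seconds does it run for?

601.82 seconds

Running time = 30091 / (50) = 601.82 s.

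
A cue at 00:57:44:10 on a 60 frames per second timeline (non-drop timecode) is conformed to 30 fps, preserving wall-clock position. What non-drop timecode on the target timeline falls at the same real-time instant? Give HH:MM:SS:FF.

00:57:44:05

Source frame index: (0×3600 + 57×60 + 44) × 60 + 10 = 207850.
Real time: 207850 / (60) = 20785/6 s.
Target frame: (20785/6) × (30) = 103925.
At 30 labels/s: frame 103925 → 00:57:44:05.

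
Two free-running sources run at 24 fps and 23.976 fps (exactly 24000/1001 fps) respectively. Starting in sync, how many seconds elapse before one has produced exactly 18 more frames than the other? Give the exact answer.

750.75 seconds

The gap grows by |24000/1001 − 24| = 24/1001 frames per second.
Time for a 18-frame gap: 18 ÷ (24/1001) = 750.75 s.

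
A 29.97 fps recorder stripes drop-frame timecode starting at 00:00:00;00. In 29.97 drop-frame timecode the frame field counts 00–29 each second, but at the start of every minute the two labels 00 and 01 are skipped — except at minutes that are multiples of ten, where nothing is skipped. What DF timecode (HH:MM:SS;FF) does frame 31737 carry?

00:17:38;29

Each 10-minute DF block holds 10 × 60 × 30 − 9 × 2 = 17982 frames. 31737 ÷ 17982 → 1 full block, remainder 13755.
Within the partial block the first minute is 1800 frames and each further minute 1798, so 7 further minute boundaries passed. Total skipped labels = 18 × 1 + 2 × 7 = 32.
Non-drop label index = 31737 + 32 = 31769; at 30 labels/s that is 00:17:38:29, i.e. DF 00:17:38;29.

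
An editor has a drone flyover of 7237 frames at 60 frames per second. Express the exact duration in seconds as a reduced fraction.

7237/60 seconds

Running time = 7237 ÷ (60) = 7237 × 1/60 = 7237/60 s.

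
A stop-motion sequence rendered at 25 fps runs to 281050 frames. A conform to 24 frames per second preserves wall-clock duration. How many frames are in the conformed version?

Target frames = source frames × (target rate / source rate) = 281050 × (24)/(25) = 281050 × 24/25 = 269808.

269808 frames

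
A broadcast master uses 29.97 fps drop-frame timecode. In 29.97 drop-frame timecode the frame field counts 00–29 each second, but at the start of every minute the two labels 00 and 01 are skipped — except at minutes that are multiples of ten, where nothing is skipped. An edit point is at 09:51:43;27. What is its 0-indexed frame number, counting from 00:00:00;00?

1064053

As if non-drop at 30 labels/s: (9 × 3600 + 51 × 60 + 43) × 30 + 27 = 1065117.
Minute boundaries passed: 591; those not divisible by 10: 591 − 59 = 532; dropped labels = 2 × 532 = 1064.
Actual frame index = 1065117 − 1064 = 1064053.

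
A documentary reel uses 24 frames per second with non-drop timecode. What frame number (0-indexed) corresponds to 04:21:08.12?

frame 376044

Total seconds to the label: (4 × 3600 + 21 × 60 + 8) = 15668.
Frame index = 15668 × 24 + 12 = 376044.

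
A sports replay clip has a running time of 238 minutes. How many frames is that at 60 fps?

238 min = 14280 s.
Frames = 14280 × 60 = 856800.

856800 frames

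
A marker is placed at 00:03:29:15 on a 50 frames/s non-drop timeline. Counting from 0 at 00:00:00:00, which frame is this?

10465

Total seconds to the label: (0 × 3600 + 3 × 60 + 29) = 209.
Frame index = 209 × 50 + 15 = 10465.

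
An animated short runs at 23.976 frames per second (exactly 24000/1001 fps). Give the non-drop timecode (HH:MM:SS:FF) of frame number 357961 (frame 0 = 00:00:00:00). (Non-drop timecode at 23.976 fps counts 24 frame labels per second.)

357961 ÷ 24 = 14915 full seconds, remainder 1 frame.
14915 s = 4 h 8 min 35 s.
Timecode: 04:08:35:01.

04:08:35:01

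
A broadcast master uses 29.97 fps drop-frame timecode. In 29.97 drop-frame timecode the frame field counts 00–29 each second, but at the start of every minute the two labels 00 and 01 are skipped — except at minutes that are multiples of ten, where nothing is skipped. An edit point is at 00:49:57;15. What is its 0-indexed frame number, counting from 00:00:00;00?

89835

Complete 10-minute blocks: 4, each 17982 frames → 71928.
Remaining 9 whole minutes in the current block: 1800 + 8 × 1798 = 16184 frames.
Within the current minute: 57 × 30 + 15 − 2 = 1723 (labels ;00/;01 skipped at this minute). Total = 71928 + 16184 + 1723 = 89835.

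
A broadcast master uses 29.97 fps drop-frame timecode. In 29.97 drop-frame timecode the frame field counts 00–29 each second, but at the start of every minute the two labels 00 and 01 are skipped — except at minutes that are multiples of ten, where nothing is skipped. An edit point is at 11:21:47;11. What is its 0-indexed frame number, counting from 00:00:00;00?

1225995

Complete 10-minute blocks: 68, each 17982 frames → 1222776.
Remaining 1 whole minute in the current block: 1800 + 0 × 1798 = 1800 frames.
Within the current minute: 47 × 30 + 11 − 2 = 1419 (labels ;00/;01 skipped at this minute). Total = 1222776 + 1800 + 1419 = 1225995.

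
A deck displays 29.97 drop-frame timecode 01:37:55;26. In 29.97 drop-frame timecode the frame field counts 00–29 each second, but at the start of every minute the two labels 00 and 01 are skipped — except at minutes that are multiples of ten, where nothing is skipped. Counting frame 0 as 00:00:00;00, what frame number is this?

Complete 10-minute blocks: 9, each 17982 frames → 161838.
Remaining 7 whole minutes in the current block: 1800 + 6 × 1798 = 12588 frames.
Within the current minute: 55 × 30 + 26 − 2 = 1674 (labels ;00/;01 skipped at this minute). Total = 161838 + 12588 + 1674 = 176100.

176100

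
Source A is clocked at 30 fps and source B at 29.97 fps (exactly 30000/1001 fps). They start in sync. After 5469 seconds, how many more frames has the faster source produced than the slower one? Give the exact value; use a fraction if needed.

A emits 30 × 5469 = 164070 frames; B emits 30000/1001 × 5469 = 164070000/1001.
Difference = 164070/1001 frames (≈ 163.9061); B is behind A.

164070/1001 frames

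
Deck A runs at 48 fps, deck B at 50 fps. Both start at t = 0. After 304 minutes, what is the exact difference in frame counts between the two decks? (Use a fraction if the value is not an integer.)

304 min = 18240 s.
A emits 48 × 18240 = 875520 frames; B emits 50 × 18240 = 912000.
Difference = 36480 frames; B is ahead of A.

36480 frames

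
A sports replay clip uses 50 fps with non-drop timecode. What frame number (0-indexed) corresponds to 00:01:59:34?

frame 5984

Total seconds to the label: (0 × 3600 + 1 × 60 + 59) = 119.
Frame index = 119 × 50 + 34 = 5984.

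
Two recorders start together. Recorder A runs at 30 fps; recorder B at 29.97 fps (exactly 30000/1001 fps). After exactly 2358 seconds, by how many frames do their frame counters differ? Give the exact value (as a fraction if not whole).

70740/1001 frames

A emits 30 × 2358 = 70740 frames; B emits 30000/1001 × 2358 = 70740000/1001.
Difference = 70740/1001 frames (≈ 70.6693); B is behind A.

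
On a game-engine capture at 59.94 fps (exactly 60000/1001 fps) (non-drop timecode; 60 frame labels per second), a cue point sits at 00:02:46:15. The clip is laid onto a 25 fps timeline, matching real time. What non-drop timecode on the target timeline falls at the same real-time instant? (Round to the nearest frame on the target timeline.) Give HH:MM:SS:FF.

00:02:46:10

Source frame index: (0×3600 + 2×60 + 46) × 60 + 15 = 9975.
Real time: 9975 / (60000/1001) = 133133/800 s.
Target frame: (133133/800) × (25) = 133133/32 ≈ 4160.406 → 4160.
At 25 labels/s: frame 4160 → 00:02:46:10.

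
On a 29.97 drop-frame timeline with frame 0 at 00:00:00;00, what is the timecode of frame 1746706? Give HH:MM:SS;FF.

16:11:21;24

Ten DF minutes hold 17982 frames, so frame 1746706 lies in block 97 (frames 1744254–1762235) with 2452 frames into that block.
The block's first minute is 1800 frames and the rest 1798 each; 2452 frames reaches minute 1, so 97 × 18 + 1 × 2 = 1748 labels have been skipped so far.
Adding those back, label number 1746706 + 1748 = 1748454 at 30 labels/s is 58281 s + 24 f = 16 h 11 min 21 s frame 24, i.e. 16:11:21;24.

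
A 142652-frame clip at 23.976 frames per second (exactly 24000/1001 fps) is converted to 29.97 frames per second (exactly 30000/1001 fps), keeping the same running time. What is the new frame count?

Target frames = source frames × (target rate / source rate) = 142652 × (30000/1001)/(24000/1001) = 142652 × 5/4 = 178315.

178315 frames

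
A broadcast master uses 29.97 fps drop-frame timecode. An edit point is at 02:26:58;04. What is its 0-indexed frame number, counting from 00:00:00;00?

Complete 10-minute blocks: 14, each 17982 frames → 251748.
Remaining 6 whole minutes in the current block: 1800 + 5 × 1798 = 10790 frames.
Within the current minute: 58 × 30 + 4 − 2 = 1742 (labels ;00/;01 skipped at this minute). Total = 251748 + 10790 + 1742 = 264280.

264280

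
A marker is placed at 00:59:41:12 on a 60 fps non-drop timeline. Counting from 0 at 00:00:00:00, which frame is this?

frame 214872

Total seconds to the label: (0 × 3600 + 59 × 60 + 41) = 3581.
Frame index = 3581 × 60 + 12 = 214872.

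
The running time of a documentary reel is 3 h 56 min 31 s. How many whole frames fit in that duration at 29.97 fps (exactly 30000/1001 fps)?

425304 frames

3 h 56 min 31 s = 14191 s.
Frames = 14191 × 30000/1001 = 425730000/1001 ≈ 425304.6953.
Complete frames: 425304.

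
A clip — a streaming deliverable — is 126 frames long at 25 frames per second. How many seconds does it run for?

Running time = 126 / (25) = 5.04 s.

5.04 seconds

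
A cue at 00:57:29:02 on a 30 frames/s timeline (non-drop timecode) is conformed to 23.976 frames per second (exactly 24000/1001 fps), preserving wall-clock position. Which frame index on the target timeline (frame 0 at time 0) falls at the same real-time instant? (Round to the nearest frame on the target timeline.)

frame 82695

Source frame index: (0×3600 + 57×60 + 29) × 30 + 2 = 103472.
Real time: 103472 / (30) = 51736/15 s.
Target frame: (51736/15) × (24000/1001) = 82777600/1001 ≈ 82694.905 → 82695.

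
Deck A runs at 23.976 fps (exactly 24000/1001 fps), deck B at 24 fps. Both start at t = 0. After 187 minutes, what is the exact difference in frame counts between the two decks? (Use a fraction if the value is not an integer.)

187 min = 11220 s.
A emits 24000/1001 × 11220 = 24480000/91 frames; B emits 24 × 11220 = 269280.
Difference = 24480/91 frames (≈ 269.0110); B is ahead of A.

24480/91 frames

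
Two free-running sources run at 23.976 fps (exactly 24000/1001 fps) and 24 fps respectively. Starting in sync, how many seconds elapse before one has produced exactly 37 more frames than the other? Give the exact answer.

The gap grows by |24 − 24000/1001| = 24/1001 frames per second.
Time for a 37-frame gap: 37 ÷ (24/1001) = 37037/24 s.

37037/24 seconds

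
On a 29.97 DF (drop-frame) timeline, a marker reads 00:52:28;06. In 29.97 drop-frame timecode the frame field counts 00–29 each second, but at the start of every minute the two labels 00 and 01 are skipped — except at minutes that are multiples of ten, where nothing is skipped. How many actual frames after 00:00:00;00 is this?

Complete 10-minute blocks: 5, each 17982 frames → 89910.
Remaining 2 whole minutes in the current block: 1800 + 1 × 1798 = 3598 frames.
Within the current minute: 28 × 30 + 6 − 2 = 844 (labels ;00/;01 skipped at this minute). Total = 89910 + 3598 + 844 = 94352.

94352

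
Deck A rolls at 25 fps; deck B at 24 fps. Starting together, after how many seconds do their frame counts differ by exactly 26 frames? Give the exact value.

26 seconds

The gap grows by |24 − 25| = 1 frame per second.
Time for a 26-frame gap: 26 ÷ (1) = 26 s.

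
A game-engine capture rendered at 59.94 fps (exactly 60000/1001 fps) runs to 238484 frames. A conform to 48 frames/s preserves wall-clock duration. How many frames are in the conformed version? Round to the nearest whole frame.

190978 frames

Frames at target rate = 238484 × (48) / (60000/1001) = 119361242/625 ≈ 190977.987.
Nearest whole frame: 190978.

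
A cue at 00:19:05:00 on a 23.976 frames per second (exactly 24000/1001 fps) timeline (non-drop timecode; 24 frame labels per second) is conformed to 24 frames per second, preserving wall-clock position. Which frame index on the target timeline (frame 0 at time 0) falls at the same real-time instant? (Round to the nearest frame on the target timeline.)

Source frame index: (0×3600 + 19×60 + 5) × 24 + 0 = 27480.
Real time: 27480 / (24000/1001) = 229229/200 s.
Target frame: (229229/200) × (24) = 687687/25 ≈ 27507.480 → 27507.

frame 27507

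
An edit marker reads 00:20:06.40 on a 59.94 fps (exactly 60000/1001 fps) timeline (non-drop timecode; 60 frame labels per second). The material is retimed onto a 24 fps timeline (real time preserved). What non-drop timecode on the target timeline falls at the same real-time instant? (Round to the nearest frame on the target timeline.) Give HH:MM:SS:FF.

Source frame index: (0×3600 + 20×60 + 6) × 60 + 40 = 72400.
Real time: 72400 / (60000/1001) = 181181/150 s.
Target frame: (181181/150) × (24) = 724724/25 ≈ 28988.960 → 28989.
At 24 labels/s: frame 28989 → 00:20:07:21.

00:20:07:21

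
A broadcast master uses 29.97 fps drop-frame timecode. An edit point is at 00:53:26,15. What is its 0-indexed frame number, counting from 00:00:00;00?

96099

Complete 10-minute blocks: 5, each 17982 frames → 89910.
Remaining 3 whole minutes in the current block: 1800 + 2 × 1798 = 5396 frames.
Within the current minute: 26 × 30 + 15 − 2 = 793 (labels ;00/;01 skipped at this minute). Total = 89910 + 5396 + 793 = 96099.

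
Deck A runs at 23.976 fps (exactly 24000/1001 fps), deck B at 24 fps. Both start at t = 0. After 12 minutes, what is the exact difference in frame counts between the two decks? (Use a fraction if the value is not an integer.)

12 min = 720 s.
A emits 24000/1001 × 720 = 17280000/1001 frames; B emits 24 × 720 = 17280.
Difference = 17280/1001 frames (≈ 17.2627); B is ahead of A.

17280/1001 frames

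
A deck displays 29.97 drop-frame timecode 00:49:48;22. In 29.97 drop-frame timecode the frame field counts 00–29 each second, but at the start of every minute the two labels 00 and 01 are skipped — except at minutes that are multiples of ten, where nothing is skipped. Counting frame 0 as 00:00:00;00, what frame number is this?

89572

Complete 10-minute blocks: 4, each 17982 frames → 71928.
Remaining 9 whole minutes in the current block: 1800 + 8 × 1798 = 16184 frames.
Within the current minute: 48 × 30 + 22 − 2 = 1460 (labels ;00/;01 skipped at this minute). Total = 71928 + 16184 + 1460 = 89572.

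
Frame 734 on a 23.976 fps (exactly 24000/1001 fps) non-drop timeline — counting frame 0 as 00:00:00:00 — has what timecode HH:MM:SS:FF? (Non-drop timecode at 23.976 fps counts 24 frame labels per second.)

00:00:30:14

734 ÷ 24 = 30 full seconds, remainder 14 frames.
30 s = 0 h 0 min 30 s.
Timecode: 00:00:30:14.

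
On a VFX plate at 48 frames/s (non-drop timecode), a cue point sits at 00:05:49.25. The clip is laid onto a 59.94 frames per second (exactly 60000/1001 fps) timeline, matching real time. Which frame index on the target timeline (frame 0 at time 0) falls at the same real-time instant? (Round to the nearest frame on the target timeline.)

frame 20950

Source frame index: (0×3600 + 5×60 + 49) × 48 + 25 = 16777.
Real time: 16777 / (48) = 16777/48 s.
Target frame: (16777/48) × (60000/1001) = 20971250/1001 ≈ 20950.300 → 20950.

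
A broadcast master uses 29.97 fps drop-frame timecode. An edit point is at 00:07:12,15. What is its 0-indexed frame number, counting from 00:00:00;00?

12961

Complete 10-minute blocks: 0, each 17982 frames → 0.
Remaining 7 whole minutes in the current block: 1800 + 6 × 1798 = 12588 frames.
Within the current minute: 12 × 30 + 15 − 2 = 373 (labels ;00/;01 skipped at this minute). Total = 0 + 12588 + 373 = 12961.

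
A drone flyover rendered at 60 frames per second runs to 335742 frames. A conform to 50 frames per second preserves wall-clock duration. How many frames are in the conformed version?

279785 frames

Target frames = source frames × (target rate / source rate) = 335742 × (50)/(60) = 335742 × 5/6 = 279785.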